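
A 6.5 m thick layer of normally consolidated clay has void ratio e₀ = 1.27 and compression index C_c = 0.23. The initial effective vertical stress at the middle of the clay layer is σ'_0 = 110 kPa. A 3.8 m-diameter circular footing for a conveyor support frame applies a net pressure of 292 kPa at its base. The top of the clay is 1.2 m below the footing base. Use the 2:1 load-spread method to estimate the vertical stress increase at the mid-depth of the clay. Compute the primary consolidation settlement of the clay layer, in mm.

S_c ≈ 128 mm

Mid-depth of clay below the footing base: z = 1.2 + 6.5/2 = 4.45 m.
Stress increase at mid-clay by the 2:1 spreading method:
Δσ ≈ qD²/(D+z)² = 292×3.8²/(3.8+4.45)² = 61.95 kPa
Final effective stress: σ'_f = σ'_0 + Δσ = 110 + 61.95 = 171.95 kPa.
Normally consolidated clay, so the full stress increment lies on the virgin compression line:
S_c = C_c·H/(1+e₀)·log₁₀(σ'_f/σ'_0) = 0.23×6.5/(1+1.27)×log₁₀(171.95/110)
    = 0.65859 × 0.19401 = 0.1278 m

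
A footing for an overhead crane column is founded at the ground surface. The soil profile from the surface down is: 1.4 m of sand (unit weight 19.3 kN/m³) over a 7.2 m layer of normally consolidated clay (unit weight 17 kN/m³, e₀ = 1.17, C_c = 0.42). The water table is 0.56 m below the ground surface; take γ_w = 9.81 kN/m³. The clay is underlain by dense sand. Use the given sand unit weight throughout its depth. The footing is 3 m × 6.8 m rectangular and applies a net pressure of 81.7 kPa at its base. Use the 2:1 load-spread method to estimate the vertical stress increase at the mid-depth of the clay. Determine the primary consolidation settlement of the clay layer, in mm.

S_c ≈ 202 mm

Mid-depth of clay below the ground surface: z = 1.4 + 7.2/2 = 5 m.
Total vertical stress at mid-clay: σ_v = 19.3×1.4 + 17×3.6 = 88.22 kPa.
Pore pressure: u = 9.81×(5 − 0.56) = 43.556 kPa.
Initial effective stress: σ'_0 = σ_v − u = 88.22 − 43.556 = 44.664 kPa.
Stress increase at mid-clay by the 2:1 spreading method:
Δσ = qBL/((B+z)(L+z)) = 81.7×3×6.8/((3+5)(6.8+5)) = 17.656 kPa
Final effective stress: σ'_f = σ'_0 + Δσ = 44.664 + 17.656 = 62.32 kPa.
Normally consolidated clay, so the full stress increment lies on the virgin compression line:
S_c = C_c·H/(1+e₀)·log₁₀(σ'_f/σ'_0) = 0.42×7.2/(1+1.17)×log₁₀(62.32/44.664)
    = 1.3935 × 0.14467 = 0.2016 m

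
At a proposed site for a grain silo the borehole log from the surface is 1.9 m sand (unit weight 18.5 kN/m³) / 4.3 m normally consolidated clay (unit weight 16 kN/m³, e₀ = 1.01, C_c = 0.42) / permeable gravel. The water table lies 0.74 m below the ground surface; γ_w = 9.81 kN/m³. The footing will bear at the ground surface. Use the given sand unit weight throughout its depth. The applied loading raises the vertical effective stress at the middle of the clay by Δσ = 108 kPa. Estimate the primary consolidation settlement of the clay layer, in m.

S_c ≈ 0.532 m

Mid-depth of clay below the ground surface: z = 1.9 + 4.3/2 = 4.05 m.
Total vertical stress at mid-clay: σ_v = 18.5×1.9 + 16×2.15 = 69.55 kPa.
Pore pressure: u = 9.81×(4.05 − 0.74) = 32.471 kPa.
Initial effective stress: σ'_0 = σ_v − u = 69.55 − 32.471 = 37.079 kPa.
Final effective stress: σ'_f = σ'_0 + Δσ = 37.079 + 108 = 145.08 kPa.
Normally consolidated clay, so the full stress increment lies on the virgin compression line:
S_c = C_c·H/(1+e₀)·log₁₀(σ'_f/σ'_0) = 0.42×4.3/(1+1.01)×log₁₀(145.08/37.079)
    = 0.89851 × 0.59248 = 0.5323 m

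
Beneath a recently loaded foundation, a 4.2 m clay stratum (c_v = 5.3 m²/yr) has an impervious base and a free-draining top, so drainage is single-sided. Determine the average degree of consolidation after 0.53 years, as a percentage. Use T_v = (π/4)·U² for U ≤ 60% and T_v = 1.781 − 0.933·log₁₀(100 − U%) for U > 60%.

Drainage path length: H_d = H = 4.2 m (single drainage).
T_v = c_v·t/H_d² = 5.3×0.53/4.2² = 0.15924.
T_v = 0.15924 corresponds to the U ≤ 60% branch:
U = √(4T_v/π) = 0.4503

U ≈ 45 %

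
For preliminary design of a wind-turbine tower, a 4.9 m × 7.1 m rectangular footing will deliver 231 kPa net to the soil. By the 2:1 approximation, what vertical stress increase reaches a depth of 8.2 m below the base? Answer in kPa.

By the 2:1 method the load spreads at 1 horizontal : 2 vertical, so at depth z the loaded area has grown by z in each plan dimension:
Δσ = qBL/((B+z)(L+z)) = 231×4.9×7.1/((4.9+8.2)(7.1+8.2)) = 40.096 kPa

Δσ_z ≈ 40.1 kPa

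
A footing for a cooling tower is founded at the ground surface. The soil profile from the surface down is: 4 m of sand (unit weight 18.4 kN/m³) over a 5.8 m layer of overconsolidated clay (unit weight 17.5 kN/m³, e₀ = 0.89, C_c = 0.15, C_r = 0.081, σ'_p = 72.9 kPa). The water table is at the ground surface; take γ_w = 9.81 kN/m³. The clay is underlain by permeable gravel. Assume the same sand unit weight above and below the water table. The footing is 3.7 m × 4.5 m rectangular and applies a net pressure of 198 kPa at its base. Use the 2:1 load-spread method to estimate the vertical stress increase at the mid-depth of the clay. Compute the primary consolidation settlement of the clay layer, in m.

S_c ≈ 0.0554 m

Mid-depth of clay below the ground surface: z = 4 + 5.8/2 = 6.9 m.
Total vertical stress at mid-clay: σ_v = 18.4×4 + 17.5×2.9 = 124.35 kPa.
Pore pressure: u = 9.81×(6.9 − 0) = 67.689 kPa.
Initial effective stress: σ'_0 = σ_v − u = 124.35 − 67.689 = 56.661 kPa.
Stress increase at mid-clay by the 2:1 spreading method:
Δσ = qBL/((B+z)(L+z)) = 198×3.7×4.5/((3.7+6.9)(4.5+6.9)) = 27.282 kPa
Final effective stress: σ'_f = 56.661 + 27.282 = 83.943 kPa.
σ'_f = 83.943 > σ'_p = 72.9 kPa, so the stress path crosses the preconsolidation pressure — recompression up to σ'_p, then virgin compression beyond:
S_c = H/(1+e₀)·[C_r·log₁₀(σ'_p/σ'_0) + C_c·log₁₀(σ'_f/σ'_p)]
    = 5.8/1.89 × [0.081×log₁₀(72.9/56.661) + 0.15×log₁₀(83.943/72.9)]
    = 3.0688 × [0.0088649 + 0.0091885] = 0.0554 m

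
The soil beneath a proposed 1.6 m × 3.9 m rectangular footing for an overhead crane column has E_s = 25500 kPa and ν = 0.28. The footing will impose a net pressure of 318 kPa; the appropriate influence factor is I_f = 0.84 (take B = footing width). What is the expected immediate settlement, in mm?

S_e ≈ 15.4 mm

Immediate (elastic) settlement: S_e = q·B·(1−ν²)/E_s · I_f.
S_e = 318 × 1.6 × (1 − 0.28²) / 25500 × 0.84
    = 318 × 1.6 × 0.9216 / 25500 × 0.84
    = 0.01545 m = 15.45 mm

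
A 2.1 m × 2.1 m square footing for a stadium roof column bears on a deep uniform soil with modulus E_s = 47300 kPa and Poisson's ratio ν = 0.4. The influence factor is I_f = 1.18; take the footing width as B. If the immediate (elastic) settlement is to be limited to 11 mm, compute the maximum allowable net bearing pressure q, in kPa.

q ≈ 250 kPa

S_e = q·B·(1−ν²)/E_s · I_f  ⇒  q = S_e·E_s / (B·(1−ν²)·I_f).
q = 0.011 × 47300 / (2.1 × 0.84 × 1.18) = 250 kPa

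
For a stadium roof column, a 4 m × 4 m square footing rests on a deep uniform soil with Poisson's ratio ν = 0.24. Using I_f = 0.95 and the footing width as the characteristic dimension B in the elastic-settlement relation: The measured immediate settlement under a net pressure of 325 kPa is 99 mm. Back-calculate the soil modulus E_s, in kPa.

S_e = q·B·(1−ν²)/E_s · I_f  ⇒  E_s = q·B·(1−ν²)·I_f / S_e.
E_s = 325 × 4 × 0.9424 × 0.95 / 0.099 = 11760 kPa

E_s ≈ 11800 kPa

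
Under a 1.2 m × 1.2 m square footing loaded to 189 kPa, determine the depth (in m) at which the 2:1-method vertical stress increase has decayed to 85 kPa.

z ≈ 0.589 m

2:1 spreading — at depth z the loaded area has grown by z in each plan dimension:
qB²/(B+z)² = Δσ_z ⇒ z = B(√(q/Δσ_z) − 1) = 1.2×(√(189/85) − 1) = 0.5894 m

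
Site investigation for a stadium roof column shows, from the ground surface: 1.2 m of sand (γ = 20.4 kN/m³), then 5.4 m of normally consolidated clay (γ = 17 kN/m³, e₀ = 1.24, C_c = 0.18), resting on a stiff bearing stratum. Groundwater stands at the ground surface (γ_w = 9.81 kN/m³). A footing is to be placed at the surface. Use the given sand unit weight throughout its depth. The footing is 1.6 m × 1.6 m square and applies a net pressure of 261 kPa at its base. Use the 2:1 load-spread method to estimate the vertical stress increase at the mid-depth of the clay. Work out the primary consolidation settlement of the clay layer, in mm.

S_c ≈ 98.6 mm

Mid-depth of clay below the ground surface: z = 1.2 + 5.4/2 = 3.9 m.
Total vertical stress at mid-clay: σ_v = 20.4×1.2 + 17×2.7 = 70.38 kPa.
Pore pressure: u = 9.81×(3.9 − 0) = 38.259 kPa.
Initial effective stress: σ'_0 = σ_v − u = 70.38 − 38.259 = 32.121 kPa.
Stress increase at mid-clay by the 2:1 spreading method:
Δσ = qBL/((B+z)(L+z)) = 261×1.6×1.6/((1.6+3.9)(1.6+3.9)) = 22.088 kPa
Final effective stress: σ'_f = σ'_0 + Δσ = 32.121 + 22.088 = 54.209 kPa.
Normally consolidated clay, so the full stress increment lies on the virgin compression line:
S_c = C_c·H/(1+e₀)·log₁₀(σ'_f/σ'_0) = 0.18×5.4/(1+1.24)×log₁₀(54.209/32.121)
    = 0.43393 × 0.22728 = 0.09862 m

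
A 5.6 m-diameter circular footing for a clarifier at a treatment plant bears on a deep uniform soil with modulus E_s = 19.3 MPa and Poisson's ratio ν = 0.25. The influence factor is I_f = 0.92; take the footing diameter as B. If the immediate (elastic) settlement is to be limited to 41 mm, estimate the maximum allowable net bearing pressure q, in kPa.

q ≈ 164 kPa

E_s = 19.3 MPa = 19300 kPa.
S_e = q·B·(1−ν²)/E_s · I_f  ⇒  q = S_e·E_s / (B·(1−ν²)·I_f).
q = 0.041 × 19300 / (5.6 × 0.9375 × 0.92) = 163.8 kPa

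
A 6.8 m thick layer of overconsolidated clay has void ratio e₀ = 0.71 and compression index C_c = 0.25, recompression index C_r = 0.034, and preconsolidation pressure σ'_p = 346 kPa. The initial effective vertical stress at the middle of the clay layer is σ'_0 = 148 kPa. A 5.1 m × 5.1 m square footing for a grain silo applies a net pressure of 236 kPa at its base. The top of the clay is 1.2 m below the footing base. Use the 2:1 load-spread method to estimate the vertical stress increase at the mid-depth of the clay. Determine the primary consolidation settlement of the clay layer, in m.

Mid-depth of clay below the footing base: z = 1.2 + 6.8/2 = 4.6 m.
Stress increase at mid-clay by the 2:1 spreading method:
Δσ = qBL/((B+z)(L+z)) = 236×5.1×5.1/((5.1+4.6)(5.1+4.6)) = 65.239 kPa
Final effective stress: σ'_f = 148 + 65.239 = 213.24 kPa.
σ'_f = 213.24 ≤ σ'_p = 346 kPa, so the clay remains overconsolidated and only the recompression index applies:
S_c = C_r·H/(1+e₀)·log₁₀(σ'_f/σ'_0) = 0.034×6.8/1.71×log₁₀(213.24/148)
    = 0.1352 × 0.15861 = 0.02144 m

S_c ≈ 0.0214 m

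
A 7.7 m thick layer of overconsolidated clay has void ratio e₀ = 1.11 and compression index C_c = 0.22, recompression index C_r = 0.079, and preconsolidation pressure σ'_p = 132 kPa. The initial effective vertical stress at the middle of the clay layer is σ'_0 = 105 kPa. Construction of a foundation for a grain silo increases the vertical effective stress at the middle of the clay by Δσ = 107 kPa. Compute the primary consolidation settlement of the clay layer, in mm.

S_c ≈ 194 mm

Final effective stress: σ'_f = 105 + 107 = 212 kPa.
σ'_f = 212 > σ'_p = 132 kPa, so the stress path crosses the preconsolidation pressure — recompression up to σ'_p, then virgin compression beyond:
S_c = H/(1+e₀)·[C_r·log₁₀(σ'_p/σ'_0) + C_c·log₁₀(σ'_f/σ'_p)]
    = 7.7/2.11 × [0.079×log₁₀(132/105) + 0.22×log₁₀(212/132)]
    = 3.6493 × [0.0078514 + 0.045268] = 0.1938 m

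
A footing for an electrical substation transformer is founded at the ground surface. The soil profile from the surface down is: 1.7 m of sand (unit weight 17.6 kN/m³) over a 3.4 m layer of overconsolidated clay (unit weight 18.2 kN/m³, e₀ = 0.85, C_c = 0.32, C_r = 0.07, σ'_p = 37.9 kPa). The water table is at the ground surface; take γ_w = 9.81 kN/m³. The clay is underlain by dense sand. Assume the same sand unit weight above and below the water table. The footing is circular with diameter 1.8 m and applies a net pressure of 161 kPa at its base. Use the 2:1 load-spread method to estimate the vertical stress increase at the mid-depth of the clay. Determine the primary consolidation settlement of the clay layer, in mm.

S_c ≈ 71.8 mm

Mid-depth of clay below the ground surface: z = 1.7 + 3.4/2 = 3.4 m.
Total vertical stress at mid-clay: σ_v = 17.6×1.7 + 18.2×1.7 = 60.86 kPa.
Pore pressure: u = 9.81×(3.4 − 0) = 33.354 kPa.
Initial effective stress: σ'_0 = σ_v − u = 60.86 − 33.354 = 27.506 kPa.
Stress increase at mid-clay by the 2:1 spreading method:
Δσ ≈ qD²/(D+z)² = 161×1.8²/(1.8+3.4)² = 19.291 kPa
Final effective stress: σ'_f = 27.506 + 19.291 = 46.797 kPa.
σ'_f = 46.797 > σ'_p = 37.9 kPa, so the stress path crosses the preconsolidation pressure — recompression up to σ'_p, then virgin compression beyond:
S_c = H/(1+e₀)·[C_r·log₁₀(σ'_p/σ'_0) + C_c·log₁₀(σ'_f/σ'_p)]
    = 3.4/1.85 × [0.07×log₁₀(37.9/27.506) + 0.32×log₁₀(46.797/37.9)]
    = 1.8378 × [0.0097448 + 0.029305] = 0.07177 m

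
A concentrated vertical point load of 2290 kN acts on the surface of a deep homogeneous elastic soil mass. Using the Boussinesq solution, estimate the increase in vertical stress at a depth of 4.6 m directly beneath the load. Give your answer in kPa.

Boussinesq vertical stress below a point load on an elastic half-space:
Δσ_z = 3P/(2πz²) · [1 + (r/z)²]^(−5/2)
r/z = 0/4.6 = 0; [1+(r/z)²]^(−5/2) = 1.
Δσ_z = 3×2290/(2π×4.6²) × 1 = 51.673 × 1 = 51.67 kPa

Δσ_z ≈ 51.7 kPa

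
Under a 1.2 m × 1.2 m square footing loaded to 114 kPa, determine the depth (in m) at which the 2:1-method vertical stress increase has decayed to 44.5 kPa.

2:1 spreading — at depth z the loaded area has grown by z in each plan dimension:
qB²/(B+z)² = Δσ_z ⇒ z = B(√(q/Δσ_z) − 1) = 1.2×(√(114/44.5) − 1) = 0.7207 m

z ≈ 0.721 m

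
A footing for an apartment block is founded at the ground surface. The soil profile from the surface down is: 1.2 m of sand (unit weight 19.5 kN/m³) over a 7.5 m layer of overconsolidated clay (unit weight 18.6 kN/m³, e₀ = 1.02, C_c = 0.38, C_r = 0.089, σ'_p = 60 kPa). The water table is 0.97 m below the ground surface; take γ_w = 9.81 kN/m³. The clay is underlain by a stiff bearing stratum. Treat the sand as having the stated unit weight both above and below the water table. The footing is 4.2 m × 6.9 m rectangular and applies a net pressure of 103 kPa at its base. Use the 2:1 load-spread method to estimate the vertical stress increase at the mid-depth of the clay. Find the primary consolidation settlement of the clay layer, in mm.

S_c ≈ 204 mm

Mid-depth of clay below the ground surface: z = 1.2 + 7.5/2 = 4.95 m.
Total vertical stress at mid-clay: σ_v = 19.5×1.2 + 18.6×3.75 = 93.15 kPa.
Pore pressure: u = 9.81×(4.95 − 0.97) = 39.044 kPa.
Initial effective stress: σ'_0 = σ_v − u = 93.15 − 39.044 = 54.106 kPa.
Stress increase at mid-clay by the 2:1 spreading method:
Δσ = qBL/((B+z)(L+z)) = 103×4.2×6.9/((4.2+4.95)(6.9+4.95)) = 27.529 kPa
Final effective stress: σ'_f = 54.106 + 27.529 = 81.635 kPa.
σ'_f = 81.635 > σ'_p = 60 kPa, so the stress path crosses the preconsolidation pressure — recompression up to σ'_p, then virgin compression beyond:
S_c = H/(1+e₀)·[C_r·log₁₀(σ'_p/σ'_0) + C_c·log₁₀(σ'_f/σ'_p)]
    = 7.5/2.02 × [0.089×log₁₀(60/54.106) + 0.38×log₁₀(81.635/60)]
    = 3.7129 × [0.0039966 + 0.050816] = 0.2035 m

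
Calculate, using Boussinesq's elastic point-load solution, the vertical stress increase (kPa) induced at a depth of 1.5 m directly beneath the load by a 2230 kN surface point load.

Δσ_z ≈ 473 kPa

Boussinesq vertical stress below a point load on an elastic half-space:
Δσ_z = 3P/(2πz²) · [1 + (r/z)²]^(−5/2)
r/z = 0/1.5 = 0; [1+(r/z)²]^(−5/2) = 1.
Δσ_z = 3×2230/(2π×1.5²) × 1 = 473.22 × 1 = 473.2 kPa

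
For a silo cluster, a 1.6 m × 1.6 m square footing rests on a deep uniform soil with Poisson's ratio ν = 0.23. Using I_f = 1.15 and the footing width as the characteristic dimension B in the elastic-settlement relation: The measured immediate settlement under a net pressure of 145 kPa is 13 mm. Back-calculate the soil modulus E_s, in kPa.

E_s ≈ 19400 kPa

S_e = q·B·(1−ν²)/E_s · I_f  ⇒  E_s = q·B·(1−ν²)·I_f / S_e.
E_s = 145 × 1.6 × 0.9471 × 1.15 / 0.013 = 19440 kPa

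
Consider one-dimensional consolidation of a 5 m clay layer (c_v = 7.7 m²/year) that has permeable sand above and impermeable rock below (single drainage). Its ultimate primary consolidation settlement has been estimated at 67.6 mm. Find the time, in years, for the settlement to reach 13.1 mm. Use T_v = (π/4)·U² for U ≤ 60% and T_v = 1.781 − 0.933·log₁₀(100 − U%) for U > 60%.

Drainage path length: H_d = H = 5 m (single drainage).
U = S(t)/S_ult = 13.1/67.6 = 0.1938.
U ≤ 60%: T_v = (π/4)·U² = (π/4)×0.19379² = 0.029494.
t = T_v·H_d²/c_v = 0.029494×5²/7.7 = 0.09576 years.

t ≈ 0.0958 years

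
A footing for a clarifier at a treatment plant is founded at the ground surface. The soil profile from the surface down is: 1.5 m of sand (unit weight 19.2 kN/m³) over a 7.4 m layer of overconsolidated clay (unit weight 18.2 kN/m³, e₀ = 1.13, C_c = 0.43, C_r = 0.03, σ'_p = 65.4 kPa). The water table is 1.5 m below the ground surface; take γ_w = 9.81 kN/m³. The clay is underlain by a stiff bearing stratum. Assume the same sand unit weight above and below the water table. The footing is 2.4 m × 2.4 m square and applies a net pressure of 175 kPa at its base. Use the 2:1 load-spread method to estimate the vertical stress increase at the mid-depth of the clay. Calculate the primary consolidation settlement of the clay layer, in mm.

Mid-depth of clay below the ground surface: z = 1.5 + 7.4/2 = 5.2 m.
Total vertical stress at mid-clay: σ_v = 19.2×1.5 + 18.2×3.7 = 96.14 kPa.
Pore pressure: u = 9.81×(5.2 − 1.5) = 36.297 kPa.
Initial effective stress: σ'_0 = σ_v − u = 96.14 − 36.297 = 59.843 kPa.
Stress increase at mid-clay by the 2:1 spreading method:
Δσ = qBL/((B+z)(L+z)) = 175×2.4×2.4/((2.4+5.2)(2.4+5.2)) = 17.452 kPa
Final effective stress: σ'_f = 59.843 + 17.452 = 77.295 kPa.
σ'_f = 77.295 > σ'_p = 65.4 kPa, so the stress path crosses the preconsolidation pressure — recompression up to σ'_p, then virgin compression beyond:
S_c = H/(1+e₀)·[C_r·log₁₀(σ'_p/σ'_0) + C_c·log₁₀(σ'_f/σ'_p)]
    = 7.4/2.13 × [0.03×log₁₀(65.4/59.843) + 0.43×log₁₀(77.295/65.4)]
    = 3.4742 × [0.0011569 + 0.031207] = 0.1124 m

S_c ≈ 112 mm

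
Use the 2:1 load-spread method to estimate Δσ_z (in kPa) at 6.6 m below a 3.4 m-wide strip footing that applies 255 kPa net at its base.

Δσ_z ≈ 86.7 kPa

By the 2:1 method the load spreads at 1 horizontal : 2 vertical, so at depth z the loaded area has grown by z in each plan dimension:
Δσ = qB/(B+z) = 255×3.4/(3.4+6.6) = 86.7 kPa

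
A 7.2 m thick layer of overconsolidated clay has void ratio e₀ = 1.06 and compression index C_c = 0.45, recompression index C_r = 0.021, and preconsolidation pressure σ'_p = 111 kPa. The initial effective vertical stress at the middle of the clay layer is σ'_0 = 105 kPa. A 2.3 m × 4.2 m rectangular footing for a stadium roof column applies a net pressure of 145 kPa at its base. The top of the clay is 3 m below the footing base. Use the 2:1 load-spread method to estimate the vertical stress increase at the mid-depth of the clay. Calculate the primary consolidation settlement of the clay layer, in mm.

Mid-depth of clay below the footing base: z = 3 + 7.2/2 = 6.6 m.
Stress increase at mid-clay by the 2:1 spreading method:
Δσ = qBL/((B+z)(L+z)) = 145×2.3×4.2/((2.3+6.6)(4.2+6.6)) = 14.572 kPa
Final effective stress: σ'_f = 105 + 14.572 = 119.57 kPa.
σ'_f = 119.57 > σ'_p = 111 kPa, so the stress path crosses the preconsolidation pressure — recompression up to σ'_p, then virgin compression beyond:
S_c = H/(1+e₀)·[C_r·log₁₀(σ'_p/σ'_0) + C_c·log₁₀(σ'_f/σ'_p)]
    = 7.2/2.06 × [0.021×log₁₀(111/105) + 0.45×log₁₀(119.57/111)]
    = 3.4951 × [0.00050681 + 0.014535] = 0.05257 m

S_c ≈ 52.6 mm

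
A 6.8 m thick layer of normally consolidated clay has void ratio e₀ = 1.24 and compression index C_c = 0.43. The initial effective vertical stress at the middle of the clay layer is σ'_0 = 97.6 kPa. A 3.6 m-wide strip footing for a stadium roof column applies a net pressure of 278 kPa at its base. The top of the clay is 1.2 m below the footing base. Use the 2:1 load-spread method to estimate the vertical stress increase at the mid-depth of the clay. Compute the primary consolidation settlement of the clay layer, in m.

Mid-depth of clay below the footing base: z = 1.2 + 6.8/2 = 4.6 m.
Stress increase at mid-clay by the 2:1 spreading method:
Δσ = qB/(B+z) = 278×3.6/(3.6+4.6) = 122.05 kPa
Final effective stress: σ'_f = σ'_0 + Δσ = 97.6 + 122.05 = 219.65 kPa.
Normally consolidated clay, so the full stress increment lies on the virgin compression line:
S_c = C_c·H/(1+e₀)·log₁₀(σ'_f/σ'_0) = 0.43×6.8/(1+1.24)×log₁₀(219.65/97.6)
    = 1.3054 × 0.35228 = 0.4599 m

S_c ≈ 0.46 m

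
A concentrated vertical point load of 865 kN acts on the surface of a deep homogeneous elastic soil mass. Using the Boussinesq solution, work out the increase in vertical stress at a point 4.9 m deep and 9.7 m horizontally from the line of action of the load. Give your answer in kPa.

Boussinesq vertical stress below a point load on an elastic half-space:
Δσ_z = 3P/(2πz²) · [1 + (r/z)²]^(−5/2)
r/z = 9.7/4.9 = 1.9796; [1+(r/z)²]^(−5/2) = 0.018636.
Δσ_z = 3×865/(2π×4.9²) × 0.018636 = 17.201 × 0.018636 = 0.3206 kPa

Δσ_z ≈ 0.321 kPa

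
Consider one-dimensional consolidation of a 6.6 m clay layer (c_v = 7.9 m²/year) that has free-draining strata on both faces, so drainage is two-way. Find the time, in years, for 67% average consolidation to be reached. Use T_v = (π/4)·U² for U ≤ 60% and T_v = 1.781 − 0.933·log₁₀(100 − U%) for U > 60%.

t ≈ 0.502 years

Drainage path length: H_d = H/2 = 3.3 m (double drainage).
U > 60%: T_v = 1.781 − 0.933·log₁₀(100 − 67) = 0.36423.
t = T_v·H_d²/c_v = 0.36423×3.3²/7.9 = 0.5021 years.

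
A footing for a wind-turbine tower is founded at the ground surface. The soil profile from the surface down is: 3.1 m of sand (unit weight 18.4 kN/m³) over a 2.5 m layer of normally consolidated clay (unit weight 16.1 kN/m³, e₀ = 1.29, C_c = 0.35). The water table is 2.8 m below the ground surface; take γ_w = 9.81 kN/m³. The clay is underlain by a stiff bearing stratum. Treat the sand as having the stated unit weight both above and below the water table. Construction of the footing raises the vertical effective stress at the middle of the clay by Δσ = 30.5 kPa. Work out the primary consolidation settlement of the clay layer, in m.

Mid-depth of clay below the ground surface: z = 3.1 + 2.5/2 = 4.35 m.
Total vertical stress at mid-clay: σ_v = 18.4×3.1 + 16.1×1.25 = 77.165 kPa.
Pore pressure: u = 9.81×(4.35 − 2.8) = 15.206 kPa.
Initial effective stress: σ'_0 = σ_v − u = 77.165 − 15.206 = 61.959 kPa.
Final effective stress: σ'_f = σ'_0 + Δσ = 61.959 + 30.5 = 92.459 kPa.
Normally consolidated clay, so the full stress increment lies on the virgin compression line:
S_c = C_c·H/(1+e₀)·log₁₀(σ'_f/σ'_0) = 0.35×2.5/(1+1.29)×log₁₀(92.459/61.959)
    = 0.3821 × 0.17384 = 0.06642 m

S_c ≈ 0.0664 m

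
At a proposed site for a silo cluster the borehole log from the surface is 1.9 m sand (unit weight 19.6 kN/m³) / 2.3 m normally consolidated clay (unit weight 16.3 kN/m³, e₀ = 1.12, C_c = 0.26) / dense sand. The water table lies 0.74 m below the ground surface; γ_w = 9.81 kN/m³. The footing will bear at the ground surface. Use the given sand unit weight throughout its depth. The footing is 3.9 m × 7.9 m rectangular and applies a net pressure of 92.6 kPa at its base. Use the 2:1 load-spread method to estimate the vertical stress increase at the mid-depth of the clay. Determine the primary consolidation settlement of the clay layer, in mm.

Mid-depth of clay below the ground surface: z = 1.9 + 2.3/2 = 3.05 m.
Total vertical stress at mid-clay: σ_v = 19.6×1.9 + 16.3×1.15 = 55.985 kPa.
Pore pressure: u = 9.81×(3.05 − 0.74) = 22.661 kPa.
Initial effective stress: σ'_0 = σ_v − u = 55.985 − 22.661 = 33.324 kPa.
Stress increase at mid-clay by the 2:1 spreading method:
Δσ = qBL/((B+z)(L+z)) = 92.6×3.9×7.9/((3.9+3.05)(7.9+3.05)) = 37.489 kPa
Final effective stress: σ'_f = σ'_0 + Δσ = 33.324 + 37.489 = 70.813 kPa.
Normally consolidated clay, so the full stress increment lies on the virgin compression line:
S_c = C_c·H/(1+e₀)·log₁₀(σ'_f/σ'_0) = 0.26×2.3/(1+1.12)×log₁₀(70.813/33.324)
    = 0.28208 × 0.32736 = 0.09234 m

S_c ≈ 92.3 mm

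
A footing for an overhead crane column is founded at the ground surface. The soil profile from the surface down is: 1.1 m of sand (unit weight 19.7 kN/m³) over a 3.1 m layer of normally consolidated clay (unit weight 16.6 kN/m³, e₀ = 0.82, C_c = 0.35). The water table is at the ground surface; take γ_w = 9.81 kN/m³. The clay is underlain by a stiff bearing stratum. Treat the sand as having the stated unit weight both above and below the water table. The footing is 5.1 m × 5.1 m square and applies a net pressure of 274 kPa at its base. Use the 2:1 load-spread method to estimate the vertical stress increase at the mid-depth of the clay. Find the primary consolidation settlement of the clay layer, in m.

S_c ≈ 0.486 m

Mid-depth of clay below the ground surface: z = 1.1 + 3.1/2 = 2.65 m.
Total vertical stress at mid-clay: σ_v = 19.7×1.1 + 16.6×1.55 = 47.4 kPa.
Pore pressure: u = 9.81×(2.65 − 0) = 25.997 kPa.
Initial effective stress: σ'_0 = σ_v − u = 47.4 − 25.997 = 21.403 kPa.
Stress increase at mid-clay by the 2:1 spreading method:
Δσ = qBL/((B+z)(L+z)) = 274×5.1×5.1/((5.1+2.65)(5.1+2.65)) = 118.66 kPa
Final effective stress: σ'_f = σ'_0 + Δσ = 21.403 + 118.66 = 140.06 kPa.
Normally consolidated clay, so the full stress increment lies on the virgin compression line:
S_c = C_c·H/(1+e₀)·log₁₀(σ'_f/σ'_0) = 0.35×3.1/(1+0.82)×log₁₀(140.06/21.403)
    = 0.59615 × 0.81584 = 0.4864 m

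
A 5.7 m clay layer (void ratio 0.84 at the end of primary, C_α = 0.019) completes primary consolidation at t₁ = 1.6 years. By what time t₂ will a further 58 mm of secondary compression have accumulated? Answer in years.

S_s = C_α·H/(1+e_p)·log₁₀(t₂/t₁) ⇒ log₁₀(t₂/t₁) = S_s·(1+e_p)/(C_α·H).
log₁₀(t₂/t₁) = 0.058 × (1+0.84) / (0.019×5.7) = 0.9854
t₂ = t₁ × 10^0.9854 = 1.6 × 9.67 = 15.47 years

t₂ ≈ 15.5 years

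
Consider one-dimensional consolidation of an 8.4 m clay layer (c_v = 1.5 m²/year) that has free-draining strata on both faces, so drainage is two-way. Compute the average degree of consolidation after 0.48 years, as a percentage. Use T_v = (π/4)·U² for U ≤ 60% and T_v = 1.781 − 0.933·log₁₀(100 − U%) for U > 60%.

Drainage path length: H_d = H/2 = 4.2 m (double drainage).
T_v = c_v·t/H_d² = 1.5×0.48/4.2² = 0.040816.
T_v = 0.040816 corresponds to the U ≤ 60% branch:
U = √(4T_v/π) = 0.228

U ≈ 22.8 %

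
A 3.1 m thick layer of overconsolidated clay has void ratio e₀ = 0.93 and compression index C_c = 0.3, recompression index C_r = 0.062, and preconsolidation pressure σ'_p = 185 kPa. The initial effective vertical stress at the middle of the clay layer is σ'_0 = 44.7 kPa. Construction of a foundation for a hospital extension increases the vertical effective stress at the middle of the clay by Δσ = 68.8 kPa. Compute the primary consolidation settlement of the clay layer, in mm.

S_c ≈ 40.3 mm

Final effective stress: σ'_f = 44.7 + 68.8 = 113.5 kPa.
σ'_f = 113.5 ≤ σ'_p = 185 kPa, so the clay remains overconsolidated and only the recompression index applies:
S_c = C_r·H/(1+e₀)·log₁₀(σ'_f/σ'_0) = 0.062×3.1/1.93×log₁₀(113.5/44.7)
    = 0.099584 × 0.40469 = 0.0403 m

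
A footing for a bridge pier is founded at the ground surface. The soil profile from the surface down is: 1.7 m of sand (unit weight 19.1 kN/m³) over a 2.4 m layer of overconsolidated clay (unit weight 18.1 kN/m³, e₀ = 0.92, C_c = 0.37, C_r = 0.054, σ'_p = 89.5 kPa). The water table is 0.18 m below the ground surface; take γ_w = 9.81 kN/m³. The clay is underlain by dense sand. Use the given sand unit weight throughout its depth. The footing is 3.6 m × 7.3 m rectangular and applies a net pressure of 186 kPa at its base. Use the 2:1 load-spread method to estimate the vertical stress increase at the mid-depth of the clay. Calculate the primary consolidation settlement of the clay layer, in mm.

S_c ≈ 59.3 mm

Mid-depth of clay below the ground surface: z = 1.7 + 2.4/2 = 2.9 m.
Total vertical stress at mid-clay: σ_v = 19.1×1.7 + 18.1×1.2 = 54.19 kPa.
Pore pressure: u = 9.81×(2.9 − 0.18) = 26.683 kPa.
Initial effective stress: σ'_0 = σ_v − u = 54.19 − 26.683 = 27.507 kPa.
Stress increase at mid-clay by the 2:1 spreading method:
Δσ = qBL/((B+z)(L+z)) = 186×3.6×7.3/((3.6+2.9)(7.3+2.9)) = 73.727 kPa
Final effective stress: σ'_f = 27.507 + 73.727 = 101.23 kPa.
σ'_f = 101.23 > σ'_p = 89.5 kPa, so the stress path crosses the preconsolidation pressure — recompression up to σ'_p, then virgin compression beyond:
S_c = H/(1+e₀)·[C_r·log₁₀(σ'_p/σ'_0) + C_c·log₁₀(σ'_f/σ'_p)]
    = 2.4/1.92 × [0.054×log₁₀(89.5/27.507) + 0.37×log₁₀(101.23/89.5)]
    = 1.25 × [0.027669 + 0.01979] = 0.05932 m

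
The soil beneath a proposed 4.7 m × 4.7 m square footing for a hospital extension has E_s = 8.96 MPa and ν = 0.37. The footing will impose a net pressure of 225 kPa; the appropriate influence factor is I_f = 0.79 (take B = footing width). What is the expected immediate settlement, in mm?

Immediate (elastic) settlement: S_e = q·B·(1−ν²)/E_s · I_f.
E_s = 8.96 MPa = 8960 kPa.
S_e = 225 × 4.7 × (1 − 0.37²) / 8960 × 0.79
    = 225 × 4.7 × 0.8631 / 8960 × 0.79
    = 0.08047 m = 80.47 mm

S_e ≈ 80.5 mm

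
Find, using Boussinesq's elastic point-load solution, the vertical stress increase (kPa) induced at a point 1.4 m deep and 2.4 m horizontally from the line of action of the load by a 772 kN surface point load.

Δσ_z ≈ 6.11 kPa

Boussinesq vertical stress below a point load on an elastic half-space:
Δσ_z = 3P/(2πz²) · [1 + (r/z)²]^(−5/2)
r/z = 2.4/1.4 = 1.7143; [1+(r/z)²]^(−5/2) = 0.032479.
Δσ_z = 3×772/(2π×1.4²) × 0.032479 = 188.06 × 0.032479 = 6.108 kPa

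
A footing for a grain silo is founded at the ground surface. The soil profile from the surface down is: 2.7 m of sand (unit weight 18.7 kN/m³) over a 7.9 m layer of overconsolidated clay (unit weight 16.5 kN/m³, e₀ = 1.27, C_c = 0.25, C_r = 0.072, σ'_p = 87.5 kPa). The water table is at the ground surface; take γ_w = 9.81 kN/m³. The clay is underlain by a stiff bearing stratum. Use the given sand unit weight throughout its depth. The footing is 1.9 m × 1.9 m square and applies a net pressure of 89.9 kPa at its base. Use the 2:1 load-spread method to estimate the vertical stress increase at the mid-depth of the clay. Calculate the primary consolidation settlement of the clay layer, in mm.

Mid-depth of clay below the ground surface: z = 2.7 + 7.9/2 = 6.65 m.
Total vertical stress at mid-clay: σ_v = 18.7×2.7 + 16.5×3.95 = 115.66 kPa.
Pore pressure: u = 9.81×(6.65 − 0) = 65.237 kPa.
Initial effective stress: σ'_0 = σ_v − u = 115.66 − 65.237 = 50.423 kPa.
Stress increase at mid-clay by the 2:1 spreading method:
Δσ = qBL/((B+z)(L+z)) = 89.9×1.9×1.9/((1.9+6.65)(1.9+6.65)) = 4.4395 kPa
Final effective stress: σ'_f = 50.423 + 4.4395 = 54.863 kPa.
σ'_f = 54.863 ≤ σ'_p = 87.5 kPa, so the clay remains overconsolidated and only the recompression index applies:
S_c = C_r·H/(1+e₀)·log₁₀(σ'_f/σ'_0) = 0.072×7.9/2.27×log₁₀(54.863/50.423)
    = 0.25057 × 0.036651 = 0.009184 m

S_c ≈ 9.18 mm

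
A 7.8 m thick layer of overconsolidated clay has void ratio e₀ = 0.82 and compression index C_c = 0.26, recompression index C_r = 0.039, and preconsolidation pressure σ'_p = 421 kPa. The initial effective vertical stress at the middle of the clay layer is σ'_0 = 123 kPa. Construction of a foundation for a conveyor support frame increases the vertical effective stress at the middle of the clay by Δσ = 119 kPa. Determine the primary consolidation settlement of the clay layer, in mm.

Final effective stress: σ'_f = 123 + 119 = 242 kPa.
σ'_f = 242 ≤ σ'_p = 421 kPa, so the clay remains overconsolidated and only the recompression index applies:
S_c = C_r·H/(1+e₀)·log₁₀(σ'_f/σ'_0) = 0.039×7.8/1.82×log₁₀(242/123)
    = 0.16714 × 0.29391 = 0.04912 m

S_c ≈ 49.1 mm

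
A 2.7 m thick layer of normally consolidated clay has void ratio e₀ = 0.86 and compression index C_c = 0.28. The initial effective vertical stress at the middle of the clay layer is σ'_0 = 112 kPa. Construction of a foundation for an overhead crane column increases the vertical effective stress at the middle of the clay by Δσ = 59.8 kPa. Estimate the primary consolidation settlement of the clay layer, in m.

Final effective stress: σ'_f = σ'_0 + Δσ = 112 + 59.8 = 171.8 kPa.
Normally consolidated clay, so the full stress increment lies on the virgin compression line:
S_c = C_c·H/(1+e₀)·log₁₀(σ'_f/σ'_0) = 0.28×2.7/(1+0.86)×log₁₀(171.8/112)
    = 0.40645 × 0.18581 = 0.07552 m

S_c ≈ 0.0755 m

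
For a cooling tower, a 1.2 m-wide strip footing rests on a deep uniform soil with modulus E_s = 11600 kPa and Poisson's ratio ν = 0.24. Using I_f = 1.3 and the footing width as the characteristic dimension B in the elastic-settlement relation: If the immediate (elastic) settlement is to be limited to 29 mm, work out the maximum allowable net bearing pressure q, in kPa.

q ≈ 229 kPa

S_e = q·B·(1−ν²)/E_s · I_f  ⇒  q = S_e·E_s / (B·(1−ν²)·I_f).
q = 0.029 × 11600 / (1.2 × 0.9424 × 1.3) = 228.8 kPa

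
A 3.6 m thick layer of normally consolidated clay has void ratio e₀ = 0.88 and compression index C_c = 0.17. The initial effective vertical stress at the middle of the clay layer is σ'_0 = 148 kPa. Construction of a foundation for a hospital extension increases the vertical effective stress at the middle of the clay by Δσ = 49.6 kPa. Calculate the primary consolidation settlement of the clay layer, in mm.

Final effective stress: σ'_f = σ'_0 + Δσ = 148 + 49.6 = 197.6 kPa.
Normally consolidated clay, so the full stress increment lies on the virgin compression line:
S_c = C_c·H/(1+e₀)·log₁₀(σ'_f/σ'_0) = 0.17×3.6/(1+0.88)×log₁₀(197.6/148)
    = 0.32553 × 0.12553 = 0.04086 m

S_c ≈ 40.9 mm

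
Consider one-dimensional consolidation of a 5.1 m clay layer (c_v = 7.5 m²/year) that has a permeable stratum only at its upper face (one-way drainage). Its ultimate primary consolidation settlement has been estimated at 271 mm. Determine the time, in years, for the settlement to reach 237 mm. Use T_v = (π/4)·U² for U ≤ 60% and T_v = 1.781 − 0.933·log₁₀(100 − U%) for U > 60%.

Drainage path length: H_d = H = 5.1 m (single drainage).
U = S(t)/S_ult = 237/271 = 0.8745.
U > 60%: T_v = 1.781 − 0.933·log₁₀(100 − 87.454) = 0.75609.
t = T_v·H_d²/c_v = 0.75609×5.1²/7.5 = 2.622 years.

t ≈ 2.62 years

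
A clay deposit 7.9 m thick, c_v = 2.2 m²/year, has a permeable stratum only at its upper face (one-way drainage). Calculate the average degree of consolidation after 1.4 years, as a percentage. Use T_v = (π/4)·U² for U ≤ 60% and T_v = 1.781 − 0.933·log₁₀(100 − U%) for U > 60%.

Drainage path length: H_d = H = 7.9 m (single drainage).
T_v = c_v·t/H_d² = 2.2×1.4/7.9² = 0.049351.
T_v = 0.049351 corresponds to the U ≤ 60% branch:
U = √(4T_v/π) = 0.2507

U ≈ 25.1 %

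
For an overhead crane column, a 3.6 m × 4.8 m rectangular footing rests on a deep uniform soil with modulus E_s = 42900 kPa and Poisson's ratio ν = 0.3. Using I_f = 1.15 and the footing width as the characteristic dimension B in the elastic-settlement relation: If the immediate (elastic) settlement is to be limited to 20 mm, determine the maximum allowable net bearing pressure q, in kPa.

q ≈ 228 kPa

S_e = q·B·(1−ν²)/E_s · I_f  ⇒  q = S_e·E_s / (B·(1−ν²)·I_f).
q = 0.02 × 42900 / (3.6 × 0.91 × 1.15) = 227.7 kPa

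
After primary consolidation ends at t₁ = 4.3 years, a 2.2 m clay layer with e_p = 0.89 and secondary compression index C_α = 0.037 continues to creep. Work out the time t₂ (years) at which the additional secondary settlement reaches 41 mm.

t₂ ≈ 38.5 years

S_s = C_α·H/(1+e_p)·log₁₀(t₂/t₁) ⇒ log₁₀(t₂/t₁) = S_s·(1+e_p)/(C_α·H).
log₁₀(t₂/t₁) = 0.041 × (1+0.89) / (0.037×2.2) = 0.952
t₂ = t₁ × 10^0.952 = 4.3 × 8.953 = 38.5 years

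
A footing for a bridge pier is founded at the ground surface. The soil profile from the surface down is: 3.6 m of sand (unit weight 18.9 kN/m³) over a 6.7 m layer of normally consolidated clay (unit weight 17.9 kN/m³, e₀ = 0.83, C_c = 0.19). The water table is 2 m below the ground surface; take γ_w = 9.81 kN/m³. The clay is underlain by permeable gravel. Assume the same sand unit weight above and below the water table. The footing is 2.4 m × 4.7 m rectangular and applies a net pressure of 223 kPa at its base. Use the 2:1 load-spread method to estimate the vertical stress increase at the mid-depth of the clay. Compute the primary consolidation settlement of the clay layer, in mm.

Mid-depth of clay below the ground surface: z = 3.6 + 6.7/2 = 6.95 m.
Total vertical stress at mid-clay: σ_v = 18.9×3.6 + 17.9×3.35 = 128 kPa.
Pore pressure: u = 9.81×(6.95 − 2) = 48.56 kPa.
Initial effective stress: σ'_0 = σ_v − u = 128 − 48.56 = 79.44 kPa.
Stress increase at mid-clay by the 2:1 spreading method:
Δσ = qBL/((B+z)(L+z)) = 223×2.4×4.7/((2.4+6.95)(4.7+6.95)) = 23.093 kPa
Final effective stress: σ'_f = σ'_0 + Δσ = 79.44 + 23.093 = 102.53 kPa.
Normally consolidated clay, so the full stress increment lies on the virgin compression line:
S_c = C_c·H/(1+e₀)·log₁₀(σ'_f/σ'_0) = 0.19×6.7/(1+0.83)×log₁₀(102.53/79.44)
    = 0.69563 × 0.11081 = 0.07708 m

S_c ≈ 77.1 mm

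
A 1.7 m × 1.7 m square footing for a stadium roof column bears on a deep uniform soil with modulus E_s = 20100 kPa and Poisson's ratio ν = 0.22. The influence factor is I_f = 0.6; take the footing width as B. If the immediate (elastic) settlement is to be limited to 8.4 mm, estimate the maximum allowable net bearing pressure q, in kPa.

q ≈ 174 kPa

S_e = q·B·(1−ν²)/E_s · I_f  ⇒  q = S_e·E_s / (B·(1−ν²)·I_f).
q = 0.0084 × 20100 / (1.7 × 0.9516 × 0.6) = 173.9 kPa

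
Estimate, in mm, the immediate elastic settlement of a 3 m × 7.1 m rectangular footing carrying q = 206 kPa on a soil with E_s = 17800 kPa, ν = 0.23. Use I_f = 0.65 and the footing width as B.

S_e ≈ 21.4 mm

Immediate (elastic) settlement: S_e = q·B·(1−ν²)/E_s · I_f.
S_e = 206 × 3 × (1 − 0.23²) / 17800 × 0.65
    = 206 × 3 × 0.9471 / 17800 × 0.65
    = 0.02137 m = 21.37 mm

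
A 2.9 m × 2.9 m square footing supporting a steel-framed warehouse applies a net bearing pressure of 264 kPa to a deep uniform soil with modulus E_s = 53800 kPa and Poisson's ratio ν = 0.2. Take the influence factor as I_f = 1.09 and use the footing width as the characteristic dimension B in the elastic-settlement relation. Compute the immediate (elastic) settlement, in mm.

Immediate (elastic) settlement: S_e = q·B·(1−ν²)/E_s · I_f.
S_e = 264 × 2.9 × (1 − 0.2²) / 53800 × 1.09
    = 264 × 2.9 × 0.96 / 53800 × 1.09
    = 0.01489 m = 14.89 mm

S_e ≈ 14.9 mm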